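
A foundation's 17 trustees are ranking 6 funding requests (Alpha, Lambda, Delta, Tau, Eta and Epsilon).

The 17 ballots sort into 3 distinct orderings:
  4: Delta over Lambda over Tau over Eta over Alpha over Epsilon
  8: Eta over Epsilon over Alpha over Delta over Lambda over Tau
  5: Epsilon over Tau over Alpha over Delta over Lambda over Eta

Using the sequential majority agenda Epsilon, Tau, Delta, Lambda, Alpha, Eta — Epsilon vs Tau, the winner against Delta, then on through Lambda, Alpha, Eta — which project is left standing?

Round 1: Epsilon vs Tau — 13–4, Epsilon advances.
Round 2: Epsilon vs Delta — 13–4, Epsilon advances.
Round 3: Epsilon vs Lambda — 13–4, Epsilon advances.
Round 4: Epsilon vs Alpha — 13–4, Epsilon advances.
Round 5: Epsilon vs Eta — 5–12, Eta advances.
The agenda winner is Eta.

Eta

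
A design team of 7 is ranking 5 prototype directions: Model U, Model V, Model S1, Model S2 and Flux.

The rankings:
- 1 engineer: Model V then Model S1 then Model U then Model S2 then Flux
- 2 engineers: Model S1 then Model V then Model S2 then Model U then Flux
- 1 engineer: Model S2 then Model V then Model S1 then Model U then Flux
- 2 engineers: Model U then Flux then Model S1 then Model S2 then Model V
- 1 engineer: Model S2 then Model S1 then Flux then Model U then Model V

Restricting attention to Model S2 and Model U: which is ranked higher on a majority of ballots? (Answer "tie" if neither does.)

Ballots ranking Model S2 above Model U: 2 + 1 + 1 = 4.
Ballots ranking Model U above Model S2: 7 − 4 = 3.
Model S2 wins the head-to-head 4–3.

Model S2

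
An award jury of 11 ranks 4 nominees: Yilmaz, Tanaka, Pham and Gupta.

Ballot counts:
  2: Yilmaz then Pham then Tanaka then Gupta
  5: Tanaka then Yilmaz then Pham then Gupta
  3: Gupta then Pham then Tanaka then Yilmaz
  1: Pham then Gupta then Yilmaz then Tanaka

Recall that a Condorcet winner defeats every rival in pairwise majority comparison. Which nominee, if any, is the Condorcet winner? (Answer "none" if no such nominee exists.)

Head-to-head results (11 jurors):
Yilmaz vs Tanaka: Yilmaz is ranked higher on 2+1 = 3 ballots, Tanaka on 8. Tanaka wins 8–3.
Yilmaz vs Pham: Yilmaz is ranked higher on 2+5 = 7 ballots, Pham on 4. Yilmaz wins 7–4.
Yilmaz vs Gupta: 7 to 4, Yilmaz.
Tanaka vs Pham: Tanaka is ranked higher on 5 ballots, Pham on 6. Pham wins 6–5.
Tanaka vs Gupta: Tanaka is ranked higher on 2+5 = 7 ballots, Gupta on 4. Tanaka wins 7–4.
Pham vs Gupta: Pham preferred on 2+5+1 = 8 ballots; Pham wins 8–3.
Every nominee loses at least once (Yilmaz loses to Tanaka; Tanaka loses to Pham; Pham loses to Yilmaz; Gupta loses to Yilmaz). The majority relation contains the cycle Yilmaz beats Pham beats Tanaka beats Yilmaz, so there is no Condorcet winner.

none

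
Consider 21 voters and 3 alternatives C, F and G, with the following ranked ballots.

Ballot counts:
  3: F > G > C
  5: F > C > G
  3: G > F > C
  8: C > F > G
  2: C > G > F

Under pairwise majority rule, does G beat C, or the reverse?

C

Ballots ranking G above C: 3 + 3 = 6.
Ballots ranking C above G: 21 − 6 = 15.
C wins the head-to-head 15–6.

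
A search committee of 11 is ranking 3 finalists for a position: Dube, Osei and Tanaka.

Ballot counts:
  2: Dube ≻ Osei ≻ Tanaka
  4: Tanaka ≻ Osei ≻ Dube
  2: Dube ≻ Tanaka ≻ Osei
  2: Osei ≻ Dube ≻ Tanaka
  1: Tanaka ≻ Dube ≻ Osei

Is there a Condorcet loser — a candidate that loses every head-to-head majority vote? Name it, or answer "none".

none

Pairwise majorities:
Dube vs Osei: Osei wins 6–5.
Dube vs Tanaka: Dube preferred on 2+2+2 = 6 ballots; Dube wins 6–5.
Osei–Tanaka: Tanaka 7–4.
Every candidate wins at least one matchup (Dube beats Tanaka; Osei beats Dube; Tanaka beats Osei), so there is no Condorcet loser.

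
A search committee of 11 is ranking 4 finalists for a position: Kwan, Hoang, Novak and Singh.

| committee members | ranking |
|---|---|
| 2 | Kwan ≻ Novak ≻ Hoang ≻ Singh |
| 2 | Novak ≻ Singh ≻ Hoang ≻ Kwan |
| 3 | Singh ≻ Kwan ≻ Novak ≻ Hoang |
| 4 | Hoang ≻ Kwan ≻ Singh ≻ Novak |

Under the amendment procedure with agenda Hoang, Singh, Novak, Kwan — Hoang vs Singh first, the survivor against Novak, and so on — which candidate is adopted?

Kwan

Round 1: Hoang vs Singh — 6–5, Hoang advances.
Round 2: Hoang vs Novak — 4–7, Novak advances.
Round 3: Novak vs Kwan — 2–9, Kwan advances.
Kwan survives the agenda.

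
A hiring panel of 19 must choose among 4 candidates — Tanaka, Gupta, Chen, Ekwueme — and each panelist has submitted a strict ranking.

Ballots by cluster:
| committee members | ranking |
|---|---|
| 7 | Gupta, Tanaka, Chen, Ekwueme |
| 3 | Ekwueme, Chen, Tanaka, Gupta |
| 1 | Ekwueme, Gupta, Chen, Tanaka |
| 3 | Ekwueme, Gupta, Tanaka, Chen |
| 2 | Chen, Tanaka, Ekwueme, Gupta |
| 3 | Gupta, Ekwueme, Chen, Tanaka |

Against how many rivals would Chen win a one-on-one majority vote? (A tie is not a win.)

0

Chen against each rival (19 committee members):
Chen vs Tanaka: 9 to 10, Tanaka.
Chen vs Gupta: 5 to 14, Gupta.
Chen vs Ekwueme: 9 to 10, Ekwueme.
Chen beats no one; loses to Tanaka, Gupta, Ekwueme — 0 pairwise wins.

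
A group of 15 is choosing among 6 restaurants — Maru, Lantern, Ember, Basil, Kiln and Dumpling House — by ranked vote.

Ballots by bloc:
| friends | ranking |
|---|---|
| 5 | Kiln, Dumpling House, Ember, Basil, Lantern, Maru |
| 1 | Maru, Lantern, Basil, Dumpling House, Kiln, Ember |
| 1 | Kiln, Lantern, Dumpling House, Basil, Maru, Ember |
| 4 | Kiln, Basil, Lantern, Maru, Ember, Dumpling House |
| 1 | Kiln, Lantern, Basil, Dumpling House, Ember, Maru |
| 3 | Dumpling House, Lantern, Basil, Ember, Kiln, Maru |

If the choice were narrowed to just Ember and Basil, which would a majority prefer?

Basil

Ballots ranking Ember above Basil: 5.
Ballots ranking Basil above Ember: 15 − 5 = 10.
Basil wins the head-to-head 10–5.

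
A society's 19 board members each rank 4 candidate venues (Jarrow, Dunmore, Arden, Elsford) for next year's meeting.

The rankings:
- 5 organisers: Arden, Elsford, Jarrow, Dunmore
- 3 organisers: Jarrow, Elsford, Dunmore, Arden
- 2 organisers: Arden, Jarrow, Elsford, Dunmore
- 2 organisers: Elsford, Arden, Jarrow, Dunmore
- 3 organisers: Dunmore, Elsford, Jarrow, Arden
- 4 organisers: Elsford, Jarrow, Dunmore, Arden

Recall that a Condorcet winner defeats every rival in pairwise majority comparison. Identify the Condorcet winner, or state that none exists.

Check each pair by majority over 19 ballots:
Jarrow vs Dunmore: Jarrow is ranked higher on 5+3+2+2+4 = 16 ballots, Dunmore on 3. Jarrow wins 16–3.
Jarrow vs Arden: Jarrow preferred on 3+3+4 = 10 ballots; Jarrow wins 10–9.
Jarrow vs Elsford: 5 to 14, Elsford.
Dunmore vs Arden: Dunmore preferred on 3+3+4 = 10 ballots; Dunmore wins 10–9.
Dunmore vs Elsford: Elsford, 16–3.
Arden–Elsford: Elsford 12–7.
Elsford beats each of Jarrow, Dunmore, Arden — Elsford is the Condorcet winner.

Elsford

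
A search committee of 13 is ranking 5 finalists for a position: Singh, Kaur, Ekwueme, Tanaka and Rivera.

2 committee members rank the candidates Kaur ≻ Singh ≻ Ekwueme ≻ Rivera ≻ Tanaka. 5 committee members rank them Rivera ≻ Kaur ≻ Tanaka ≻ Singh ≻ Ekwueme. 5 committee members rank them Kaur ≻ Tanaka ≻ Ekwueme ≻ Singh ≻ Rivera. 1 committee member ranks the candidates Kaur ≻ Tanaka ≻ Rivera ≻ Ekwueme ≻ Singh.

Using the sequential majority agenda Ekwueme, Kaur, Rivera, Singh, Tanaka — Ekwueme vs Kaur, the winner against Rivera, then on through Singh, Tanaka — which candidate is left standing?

Round 1: Ekwueme vs Kaur — 0–13, Kaur advances.
Round 2: Kaur vs Rivera — 8–5, Kaur advances.
Round 3: Kaur vs Singh — 13–0, Kaur advances.
Round 4: Kaur vs Tanaka — 13–0, Kaur advances.
Kaur survives the agenda.

Kaur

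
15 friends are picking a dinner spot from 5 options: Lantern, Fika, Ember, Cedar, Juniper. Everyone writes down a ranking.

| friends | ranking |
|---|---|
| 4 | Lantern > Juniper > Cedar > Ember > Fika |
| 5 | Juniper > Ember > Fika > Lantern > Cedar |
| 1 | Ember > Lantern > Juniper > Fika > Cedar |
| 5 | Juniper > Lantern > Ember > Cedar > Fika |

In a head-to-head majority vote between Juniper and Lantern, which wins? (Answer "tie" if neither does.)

Ballots ranking Juniper above Lantern: 5 + 5 = 10.
Ballots ranking Lantern above Juniper: 15 − 10 = 5.
Juniper wins the head-to-head 10–5.

Juniper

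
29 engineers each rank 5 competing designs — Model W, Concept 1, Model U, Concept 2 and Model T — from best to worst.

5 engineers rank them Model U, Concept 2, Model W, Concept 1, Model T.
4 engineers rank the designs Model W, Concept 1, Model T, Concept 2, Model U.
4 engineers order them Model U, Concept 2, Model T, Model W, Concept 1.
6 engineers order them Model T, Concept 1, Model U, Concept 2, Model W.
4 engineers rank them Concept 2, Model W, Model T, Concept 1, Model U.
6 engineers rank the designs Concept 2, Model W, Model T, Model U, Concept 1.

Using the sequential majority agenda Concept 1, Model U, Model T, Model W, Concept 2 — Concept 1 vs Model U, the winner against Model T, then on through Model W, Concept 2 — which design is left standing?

Concept 2

Round 1: Concept 1 vs Model U — 14–15, Model U advances.
Round 2: Model U vs Model T — 9–20, Model T advances.
Round 3: Model T vs Model W — 10–19, Model W advances.
Round 4: Model W vs Concept 2 — 4–25, Concept 2 advances.
The agenda winner is Concept 2.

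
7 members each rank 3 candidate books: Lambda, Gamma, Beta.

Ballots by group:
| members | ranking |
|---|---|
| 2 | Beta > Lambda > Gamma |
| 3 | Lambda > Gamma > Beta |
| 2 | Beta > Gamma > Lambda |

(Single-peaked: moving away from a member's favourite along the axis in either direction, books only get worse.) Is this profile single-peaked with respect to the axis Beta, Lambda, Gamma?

no

Axis positions: Beta=1, Lambda=2, Gamma=3.
Group 1 (peak Beta at position 1): ranking walks positions 1-2-3, expanding outward from the peak — single-peaked.
Group 2 (peak Lambda at position 2): ranking walks positions 2-3-1, expanding outward from the peak — single-peaked.
Group 3: ranking walks positions 1-3-2; Gamma is ranked above Lambda even though Lambda lies between Gamma and the peak Beta on the axis — preferences dip and rise again. Not single-peaked.
Group 3 violates single-peakedness, so the profile is not single-peaked on this axis.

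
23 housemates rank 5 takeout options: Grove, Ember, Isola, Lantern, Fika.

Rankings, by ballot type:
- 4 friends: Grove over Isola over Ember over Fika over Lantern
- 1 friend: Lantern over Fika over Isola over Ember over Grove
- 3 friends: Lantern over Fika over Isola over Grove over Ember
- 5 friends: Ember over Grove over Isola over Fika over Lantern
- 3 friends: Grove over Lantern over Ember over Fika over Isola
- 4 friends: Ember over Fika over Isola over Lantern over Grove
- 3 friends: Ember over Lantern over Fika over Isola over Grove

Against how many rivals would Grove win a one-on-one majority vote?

Grove against each rival (23 friends):
Grove vs Ember: Ember, 13–10.
Grove vs Isola: 12 to 11, Grove.
Grove–Lantern: Grove 12–11.
Grove vs Fika: Grove wins 12–11.
Grove beats Isola, Lantern, Fika; loses to Ember — 3 pairwise wins.

3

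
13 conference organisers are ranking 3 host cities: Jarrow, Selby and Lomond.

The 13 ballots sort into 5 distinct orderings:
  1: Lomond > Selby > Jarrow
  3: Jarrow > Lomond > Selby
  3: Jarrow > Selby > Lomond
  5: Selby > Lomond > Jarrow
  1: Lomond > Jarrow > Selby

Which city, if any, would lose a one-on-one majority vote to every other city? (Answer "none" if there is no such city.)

none

Head-to-head results (13 organisers):
Jarrow vs Selby: Jarrow, 7–6.
Jarrow vs Lomond: 3+3 = 6 for Jarrow, 7 for Lomond — Lomond by 7–6.
Selby vs Lomond: 8 to 5, Selby.
Each city has at least one pairwise win (Jarrow beats Selby; Selby beats Lomond; Lomond beats Jarrow) — no Condorcet loser.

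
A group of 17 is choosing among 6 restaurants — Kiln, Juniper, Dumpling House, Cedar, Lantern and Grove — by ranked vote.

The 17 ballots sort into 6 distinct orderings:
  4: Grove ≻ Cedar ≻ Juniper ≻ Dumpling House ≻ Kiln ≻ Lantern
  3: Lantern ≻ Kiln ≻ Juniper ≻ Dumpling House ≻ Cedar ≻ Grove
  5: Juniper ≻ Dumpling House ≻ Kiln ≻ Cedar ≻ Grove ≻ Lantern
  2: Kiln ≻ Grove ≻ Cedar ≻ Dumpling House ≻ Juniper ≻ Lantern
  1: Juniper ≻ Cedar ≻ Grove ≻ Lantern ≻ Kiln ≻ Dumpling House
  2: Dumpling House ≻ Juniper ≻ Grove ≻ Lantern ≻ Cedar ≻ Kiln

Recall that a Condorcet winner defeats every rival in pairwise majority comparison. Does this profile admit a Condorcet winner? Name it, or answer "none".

Juniper

Check each pair by majority over 17 ballots:
Kiln vs Juniper: Juniper wins 12–5.
Kiln vs Dumpling House: Dumpling House wins 11–6.
Kiln vs Cedar: Kiln wins 10–7.
Kiln vs Lantern: 4+5+2 = 11 for Kiln, 6 for Lantern — Kiln by 11–6.
Kiln vs Grove: 10 to 7, Kiln.
Juniper vs Dumpling House: Juniper is ranked higher on 4+3+5+1 = 13 ballots, Dumpling House on 4. Juniper wins 13–4.
Juniper vs Cedar: 3+5+1+2 = 11 for Juniper, 6 for Cedar — Juniper by 11–6.
Juniper–Lantern: Juniper 14–3.
Juniper–Grove: Juniper 11–6.
Dumpling House vs Cedar: 10 to 7, Dumpling House.
Dumpling House vs Lantern: 4+5+2+2 = 13 for Dumpling House, 4 for Lantern — Dumpling House by 13–4.
Dumpling House vs Grove: 3+5+2 = 10 for Dumpling House, 7 for Grove — Dumpling House by 10–7.
Cedar vs Lantern: Cedar, 12–5.
Cedar vs Grove: Cedar preferred on 3+5+1 = 9 ballots; Cedar wins 9–8.
Lantern vs Grove: Lantern preferred on 3 ballots; Grove wins 14–3.
Only Juniper has no losses; Juniper is the Condorcet winner.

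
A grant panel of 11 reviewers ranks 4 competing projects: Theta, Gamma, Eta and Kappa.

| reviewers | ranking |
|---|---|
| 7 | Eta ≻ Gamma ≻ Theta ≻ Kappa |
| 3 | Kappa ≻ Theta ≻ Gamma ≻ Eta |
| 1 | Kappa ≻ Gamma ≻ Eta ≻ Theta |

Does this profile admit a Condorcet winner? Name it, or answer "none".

Head-to-head results (11 reviewers):
Theta vs Gamma: 3 to 8, Gamma.
Theta–Eta: Eta 8–3.
Theta vs Kappa: 7 to 4, Theta.
Gamma vs Eta: Gamma preferred on 3+1 = 4 ballots; Eta wins 7–4.
Gamma–Kappa: Gamma 7–4.
Eta vs Kappa: 7 to 4, Eta.
Eta wins every pairwise contest, so Eta is the Condorcet winner.

Eta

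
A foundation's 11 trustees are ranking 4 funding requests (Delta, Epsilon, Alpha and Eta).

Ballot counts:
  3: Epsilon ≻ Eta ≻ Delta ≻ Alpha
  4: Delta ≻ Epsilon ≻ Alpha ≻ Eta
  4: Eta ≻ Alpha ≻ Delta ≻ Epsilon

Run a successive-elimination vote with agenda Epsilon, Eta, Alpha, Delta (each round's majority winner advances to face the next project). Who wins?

Round 1: Epsilon vs Eta — 7–4, Epsilon advances.
Round 2: Epsilon vs Alpha — 7–4, Epsilon advances.
Round 3: Epsilon vs Delta — 3–8, Delta advances.
The agenda winner is Delta.

Delta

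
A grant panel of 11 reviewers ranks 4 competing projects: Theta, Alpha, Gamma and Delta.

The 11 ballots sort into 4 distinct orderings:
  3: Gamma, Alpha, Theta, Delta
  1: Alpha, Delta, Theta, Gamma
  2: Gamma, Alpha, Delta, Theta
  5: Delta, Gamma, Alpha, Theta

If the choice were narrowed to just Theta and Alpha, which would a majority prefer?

Alpha

No ballot ranks Theta above Alpha: 0.
Ballots ranking Alpha above Theta: 11 − 0 = 11.
Alpha wins the head-to-head 11–0.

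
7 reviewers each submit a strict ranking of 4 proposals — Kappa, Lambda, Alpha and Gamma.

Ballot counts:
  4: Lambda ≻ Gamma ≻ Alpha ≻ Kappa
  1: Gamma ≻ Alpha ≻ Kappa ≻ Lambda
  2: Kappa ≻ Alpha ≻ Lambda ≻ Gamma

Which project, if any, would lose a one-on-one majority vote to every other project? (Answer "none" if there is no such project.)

Kappa

Pairwise majorities:
Kappa vs Lambda: Kappa preferred on 1+2 = 3 ballots; Lambda wins 4–3.
Kappa vs Alpha: 2 for Kappa, 5 for Alpha — Alpha by 5–2.
Kappa vs Gamma: Gamma, 5–2.
Lambda vs Alpha: Lambda, 4–3.
Lambda vs Gamma: Lambda is ranked higher on 4+2 = 6 ballots, Gamma on 1. Lambda wins 6–1.
Alpha vs Gamma: 2 for Alpha, 5 for Gamma — Gamma by 5–2.
Kappa loses to every other project — it is the Condorcet loser.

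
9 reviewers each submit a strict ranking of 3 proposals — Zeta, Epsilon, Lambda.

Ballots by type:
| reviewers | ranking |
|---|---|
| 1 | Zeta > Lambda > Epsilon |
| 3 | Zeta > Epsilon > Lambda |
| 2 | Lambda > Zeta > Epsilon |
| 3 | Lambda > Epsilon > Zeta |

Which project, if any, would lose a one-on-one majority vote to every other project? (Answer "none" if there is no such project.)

Pairwise majorities:
Zeta–Epsilon: Zeta 6–3.
Zeta vs Lambda: Zeta preferred on 1+3 = 4 ballots; Lambda wins 5–4.
Epsilon–Lambda: Lambda 6–3.
Epsilon is beaten in every head-to-head and is the Condorcet loser.

Epsilon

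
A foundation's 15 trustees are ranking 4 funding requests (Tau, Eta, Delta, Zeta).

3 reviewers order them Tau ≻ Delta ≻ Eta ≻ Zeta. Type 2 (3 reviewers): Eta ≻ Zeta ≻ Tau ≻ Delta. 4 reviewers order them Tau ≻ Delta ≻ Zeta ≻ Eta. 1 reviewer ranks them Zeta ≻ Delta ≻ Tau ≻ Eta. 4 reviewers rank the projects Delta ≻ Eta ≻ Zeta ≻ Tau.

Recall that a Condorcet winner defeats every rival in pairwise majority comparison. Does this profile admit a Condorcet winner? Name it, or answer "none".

Head-to-head results (15 reviewers):
Tau–Eta: Tau 8–7.
Tau vs Delta: Tau wins 10–5.
Tau vs Zeta: Zeta wins 8–7.
Eta–Delta: Delta 12–3.
Eta vs Zeta: Eta wins 10–5.
Delta vs Zeta: Delta wins 11–4.
Every project loses at least once (Tau loses to Zeta; Eta loses to Tau; Delta loses to Tau; Zeta loses to Eta). The majority relation contains the cycle Tau → Eta → Zeta → Tau, so there is no Condorcet winner.

none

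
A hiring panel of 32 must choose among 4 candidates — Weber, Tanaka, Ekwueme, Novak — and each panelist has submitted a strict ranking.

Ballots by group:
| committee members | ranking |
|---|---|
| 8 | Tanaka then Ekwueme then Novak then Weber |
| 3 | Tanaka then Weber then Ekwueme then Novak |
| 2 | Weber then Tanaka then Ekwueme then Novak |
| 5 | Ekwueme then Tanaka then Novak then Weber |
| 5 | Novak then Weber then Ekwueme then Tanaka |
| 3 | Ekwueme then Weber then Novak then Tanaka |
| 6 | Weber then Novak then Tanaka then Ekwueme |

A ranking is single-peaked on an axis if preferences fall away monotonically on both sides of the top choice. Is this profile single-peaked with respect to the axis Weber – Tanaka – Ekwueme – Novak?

no

Axis positions: Weber=1, Tanaka=2, Ekwueme=3, Novak=4.
Group 1 (peak Tanaka at position 2): ranking walks positions 2-3-4-1, expanding outward from the peak — single-peaked.
Group 2 (peak Tanaka at position 2): ranking walks positions 2-1-3-4, expanding outward from the peak — single-peaked.
Group 3 (peak Weber at position 1): ranking walks positions 1-2-3-4, expanding outward from the peak — single-peaked.
Group 4 (peak Ekwueme at position 3): ranking walks positions 3-2-4-1, expanding outward from the peak — single-peaked.
Group 5: ranking walks positions 4-1-3-2; Weber is ranked above Ekwueme even though Ekwueme lies between Weber and the peak Novak on the axis — preferences dip and rise again. Not single-peaked.
Group 6: ranking walks positions 3-1-4-2; Weber is ranked above Tanaka even though Tanaka lies between Weber and the peak Ekwueme on the axis — preferences dip and rise again. Not single-peaked.
Group 7: ranking walks positions 1-4-2-3; Novak is ranked above Tanaka even though Tanaka lies between Novak and the peak Weber on the axis — preferences dip and rise again. Not single-peaked.
Group 5 violates single-peakedness, so the profile is not single-peaked on this axis.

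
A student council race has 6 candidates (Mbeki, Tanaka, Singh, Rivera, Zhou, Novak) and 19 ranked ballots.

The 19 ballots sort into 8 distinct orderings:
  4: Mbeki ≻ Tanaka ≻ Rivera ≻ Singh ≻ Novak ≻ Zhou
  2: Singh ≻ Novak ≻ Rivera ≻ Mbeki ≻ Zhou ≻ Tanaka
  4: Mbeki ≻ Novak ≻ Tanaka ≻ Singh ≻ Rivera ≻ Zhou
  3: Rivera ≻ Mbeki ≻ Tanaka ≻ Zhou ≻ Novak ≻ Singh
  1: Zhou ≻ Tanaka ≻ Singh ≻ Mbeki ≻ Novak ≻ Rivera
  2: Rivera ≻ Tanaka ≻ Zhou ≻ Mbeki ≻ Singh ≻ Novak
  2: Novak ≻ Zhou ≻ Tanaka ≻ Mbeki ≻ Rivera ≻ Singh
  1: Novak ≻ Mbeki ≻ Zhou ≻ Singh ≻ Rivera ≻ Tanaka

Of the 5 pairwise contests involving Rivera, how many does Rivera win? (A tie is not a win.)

Rivera against each rival (19 voters):
Rivera vs Mbeki: Rivera is ranked higher on 2+3+2 = 7 ballots, Mbeki on 12. Mbeki wins 12–7.
Rivera vs Tanaka: Tanaka, 11–8.
Rivera vs Singh: Rivera preferred on 4+3+2+2 = 11 ballots; Rivera wins 11–8.
Rivera vs Zhou: Rivera preferred on 4+2+4+3+2 = 15 ballots; Rivera wins 15–4.
Rivera–Novak: Novak 10–9.
Rivera beats Singh, Zhou; loses to Mbeki, Tanaka, Novak — 2 pairwise wins.

2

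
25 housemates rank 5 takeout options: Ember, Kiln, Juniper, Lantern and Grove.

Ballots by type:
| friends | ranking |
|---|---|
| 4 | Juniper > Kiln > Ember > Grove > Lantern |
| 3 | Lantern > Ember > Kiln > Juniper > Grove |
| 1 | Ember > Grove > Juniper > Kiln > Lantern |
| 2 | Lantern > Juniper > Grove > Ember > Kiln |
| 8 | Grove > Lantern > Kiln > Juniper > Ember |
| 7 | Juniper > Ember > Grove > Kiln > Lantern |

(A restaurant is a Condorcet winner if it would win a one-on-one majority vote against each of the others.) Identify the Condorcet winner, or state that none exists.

none

Check each pair by majority over 25 ballots:
Ember vs Kiln: Ember preferred on 3+1+2+7 = 13 ballots; Ember wins 13–12.
Ember vs Juniper: 3+1 = 4 for Ember, 21 for Juniper — Juniper by 21–4.
Ember vs Lantern: Ember is ranked higher on 4+1+7 = 12 ballots, Lantern on 13. Lantern wins 13–12.
Ember vs Grove: Ember preferred on 4+3+1+7 = 15 ballots; Ember wins 15–10.
Kiln vs Juniper: 3+8 = 11 for Kiln, 14 for Juniper — Juniper by 14–11.
Kiln vs Lantern: Kiln is ranked higher on 4+1+7 = 12 ballots, Lantern on 13. Lantern wins 13–12.
Kiln vs Grove: Kiln is ranked higher on 4+3 = 7 ballots, Grove on 18. Grove wins 18–7.
Juniper vs Lantern: Juniper is ranked higher on 4+1+7 = 12 ballots, Lantern on 13. Lantern wins 13–12.
Juniper vs Grove: Juniper is ranked higher on 4+3+2+7 = 16 ballots, Grove on 9. Juniper wins 16–9.
Lantern vs Grove: Lantern preferred on 3+2 = 5 ballots; Grove wins 20–5.
No restaurant is unbeaten: Ember loses to Juniper; Kiln loses to Ember; Juniper loses to Lantern; Lantern loses to Grove; Grove loses to Ember. In particular Ember beats Grove beats Lantern beats Ember is a majority cycle — no Condorcet winner exists.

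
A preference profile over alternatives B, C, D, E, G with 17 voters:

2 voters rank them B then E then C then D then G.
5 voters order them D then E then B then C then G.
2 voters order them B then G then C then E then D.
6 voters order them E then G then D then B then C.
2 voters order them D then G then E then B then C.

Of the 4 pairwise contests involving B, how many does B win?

2

B against each rival (17 voters):
B vs C: B wins 17–0.
B vs D: 4 to 13, D.
B–E: E 13–4.
B–G: B 9–8.
B beats C, G; loses to D, E — 2 pairwise wins.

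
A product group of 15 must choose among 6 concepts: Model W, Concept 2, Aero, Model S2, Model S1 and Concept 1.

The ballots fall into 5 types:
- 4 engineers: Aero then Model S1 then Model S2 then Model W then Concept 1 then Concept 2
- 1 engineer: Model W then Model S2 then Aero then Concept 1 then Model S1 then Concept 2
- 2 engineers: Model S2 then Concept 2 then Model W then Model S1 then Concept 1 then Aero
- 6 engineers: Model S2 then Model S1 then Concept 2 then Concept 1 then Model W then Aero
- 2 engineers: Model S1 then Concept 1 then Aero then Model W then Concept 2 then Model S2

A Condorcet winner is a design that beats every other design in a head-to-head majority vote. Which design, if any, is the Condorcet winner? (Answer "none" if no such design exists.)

Head-to-head results (15 engineers):
Model W–Concept 2: Concept 2 8–7.
Model W vs Aero: Model W, 9–6.
Model W–Model S2: Model S2 12–3.
Model W vs Model S1: Model W is ranked higher on 1+2 = 3 ballots, Model S1 on 12. Model S1 wins 12–3.
Model W vs Concept 1: Concept 1 wins 8–7.
Concept 2 vs Aero: 8 to 7, Concept 2.
Concept 2 vs Model S2: Concept 2 is ranked higher on 2 ballots, Model S2 on 13. Model S2 wins 13–2.
Concept 2 vs Model S1: Model S1 wins 13–2.
Concept 2 vs Concept 1: Concept 2 wins 8–7.
Aero vs Model S2: Aero is ranked higher on 4+2 = 6 ballots, Model S2 on 9. Model S2 wins 9–6.
Aero–Model S1: Model S1 10–5.
Aero vs Concept 1: Concept 1, 10–5.
Model S2 vs Model S1: Model S2, 9–6.
Model S2 vs Concept 1: Model S2 is ranked higher on 4+1+2+6 = 13 ballots, Concept 1 on 2. Model S2 wins 13–2.
Model S1 vs Concept 1: Model S1, 14–1.
Only Model S2 has no losses; Model S2 is the Condorcet winner.

Model S2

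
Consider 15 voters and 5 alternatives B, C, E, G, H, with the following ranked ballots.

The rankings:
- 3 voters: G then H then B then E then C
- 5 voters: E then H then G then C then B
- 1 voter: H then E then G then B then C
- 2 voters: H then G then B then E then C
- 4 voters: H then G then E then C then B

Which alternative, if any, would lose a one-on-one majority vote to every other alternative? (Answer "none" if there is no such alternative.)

Head-to-head results (15 voters):
B–C: C 9–6.
B–E: E 10–5.
B vs G: 0 for B, 15 for G — G by 15–0.
B–H: H 15–0.
C vs E: 0 to 15, E.
C–G: G 15–0.
C vs H: H wins 15–0.
E vs G: E preferred on 5+1 = 6 ballots; G wins 9–6.
E vs H: E is ranked higher on 5 ballots, H on 10. H wins 10–5.
G vs H: 3 to 12, H.
Only B has no wins; B is the Condorcet loser.

B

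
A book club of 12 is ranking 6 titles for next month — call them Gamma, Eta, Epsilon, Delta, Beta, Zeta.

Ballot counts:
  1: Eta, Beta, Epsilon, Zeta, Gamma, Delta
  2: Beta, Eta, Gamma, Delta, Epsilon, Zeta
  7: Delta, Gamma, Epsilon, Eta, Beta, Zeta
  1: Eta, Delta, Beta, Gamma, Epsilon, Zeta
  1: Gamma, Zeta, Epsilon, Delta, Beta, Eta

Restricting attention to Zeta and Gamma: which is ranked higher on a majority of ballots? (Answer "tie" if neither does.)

Ballots ranking Zeta above Gamma: 1.
Ballots ranking Gamma above Zeta: 12 − 1 = 11.
Gamma wins the head-to-head 11–1.

Gamma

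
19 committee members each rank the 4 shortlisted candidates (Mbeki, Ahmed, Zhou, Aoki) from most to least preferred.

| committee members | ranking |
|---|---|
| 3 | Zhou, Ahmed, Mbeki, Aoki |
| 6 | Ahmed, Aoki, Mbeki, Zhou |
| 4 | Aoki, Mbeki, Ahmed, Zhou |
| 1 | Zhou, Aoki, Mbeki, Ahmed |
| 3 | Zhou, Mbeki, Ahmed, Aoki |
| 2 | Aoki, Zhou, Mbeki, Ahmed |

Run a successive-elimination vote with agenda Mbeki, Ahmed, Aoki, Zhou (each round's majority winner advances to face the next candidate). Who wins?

Aoki

Round 1: Mbeki vs Ahmed — 10–9, Mbeki advances.
Round 2: Mbeki vs Aoki — 6–13, Aoki advances.
Round 3: Aoki vs Zhou — 12–7, Aoki advances.
The agenda winner is Aoki.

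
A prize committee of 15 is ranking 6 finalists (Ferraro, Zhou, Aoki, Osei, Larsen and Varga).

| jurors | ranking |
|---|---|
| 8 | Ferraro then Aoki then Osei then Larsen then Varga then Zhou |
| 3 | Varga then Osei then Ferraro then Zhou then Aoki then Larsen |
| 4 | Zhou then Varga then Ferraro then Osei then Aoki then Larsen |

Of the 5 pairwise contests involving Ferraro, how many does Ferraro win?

Ferraro against each rival (15 jurors):
Ferraro–Zhou: Ferraro 11–4.
Ferraro vs Aoki: Ferraro wins 15–0.
Ferraro vs Osei: Ferraro is ranked higher on 8+4 = 12 ballots, Osei on 3. Ferraro wins 12–3.
Ferraro–Larsen: Ferraro 15–0.
Ferraro vs Varga: 8 to 7, Ferraro.
Ferraro beats Zhou, Aoki, Osei, Larsen, Varga — 5 pairwise wins.

5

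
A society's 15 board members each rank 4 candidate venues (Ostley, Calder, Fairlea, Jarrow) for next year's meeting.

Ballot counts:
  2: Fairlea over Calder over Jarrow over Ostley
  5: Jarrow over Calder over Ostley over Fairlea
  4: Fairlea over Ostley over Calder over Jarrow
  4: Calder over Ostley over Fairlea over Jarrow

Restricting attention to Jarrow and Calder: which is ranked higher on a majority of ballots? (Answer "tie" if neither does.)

Ballots ranking Jarrow above Calder: 5.
Ballots ranking Calder above Jarrow: 15 − 5 = 10.
Calder wins the head-to-head 10–5.

Calder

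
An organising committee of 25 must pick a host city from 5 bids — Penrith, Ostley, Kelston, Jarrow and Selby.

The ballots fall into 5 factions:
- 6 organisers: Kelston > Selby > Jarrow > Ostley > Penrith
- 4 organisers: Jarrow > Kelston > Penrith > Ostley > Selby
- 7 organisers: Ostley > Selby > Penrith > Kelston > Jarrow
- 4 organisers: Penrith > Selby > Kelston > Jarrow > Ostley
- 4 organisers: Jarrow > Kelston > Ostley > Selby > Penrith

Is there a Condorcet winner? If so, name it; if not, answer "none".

Kelston

Head-to-head results (25 organisers):
Penrith vs Ostley: Ostley wins 17–8.
Penrith–Kelston: Kelston 14–11.
Penrith vs Jarrow: Jarrow wins 14–11.
Penrith vs Selby: Selby wins 17–8.
Ostley–Kelston: Kelston 18–7.
Ostley vs Jarrow: Jarrow, 18–7.
Ostley–Selby: Ostley 15–10.
Kelston–Jarrow: Kelston 17–8.
Kelston vs Selby: Kelston wins 14–11.
Jarrow–Selby: Selby 17–8.
Only Kelston has no losses; Kelston is the Condorcet winner.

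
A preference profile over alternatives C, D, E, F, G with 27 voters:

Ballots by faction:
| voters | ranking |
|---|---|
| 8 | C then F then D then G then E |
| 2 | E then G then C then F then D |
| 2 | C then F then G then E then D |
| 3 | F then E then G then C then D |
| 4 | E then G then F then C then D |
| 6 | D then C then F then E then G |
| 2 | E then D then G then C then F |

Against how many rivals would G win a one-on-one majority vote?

G against each rival (27 voters):
G vs C: G preferred on 2+3+4+2 = 11 ballots; C wins 16–11.
G vs D: 2+2+3+4 = 11 for G, 16 for D — D by 16–11.
G–E: E 17–10.
G vs F: 8 to 19, F.
G beats no one; loses to C, D, E, F — 0 pairwise wins.

0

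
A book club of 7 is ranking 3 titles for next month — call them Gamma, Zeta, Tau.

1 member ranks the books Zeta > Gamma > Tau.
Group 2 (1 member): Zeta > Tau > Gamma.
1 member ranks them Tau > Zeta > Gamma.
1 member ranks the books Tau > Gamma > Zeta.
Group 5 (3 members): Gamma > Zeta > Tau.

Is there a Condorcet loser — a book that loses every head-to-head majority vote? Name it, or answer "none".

Tau

Head-to-head results (7 members):
Gamma–Zeta: Gamma 4–3.
Gamma vs Tau: Gamma wins 4–3.
Zeta–Tau: Zeta 5–2.
Only Tau has no wins; Tau is the Condorcet loser.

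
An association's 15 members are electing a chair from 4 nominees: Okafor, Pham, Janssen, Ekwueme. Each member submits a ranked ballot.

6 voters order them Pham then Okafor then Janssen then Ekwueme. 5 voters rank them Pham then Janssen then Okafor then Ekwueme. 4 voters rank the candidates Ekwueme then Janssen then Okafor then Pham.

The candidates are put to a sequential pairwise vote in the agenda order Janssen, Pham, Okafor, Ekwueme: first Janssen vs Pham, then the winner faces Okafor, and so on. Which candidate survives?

Pham

Round 1: Janssen vs Pham — 4–11, Pham advances.
Round 2: Pham vs Okafor — 11–4, Pham advances.
Round 3: Pham vs Ekwueme — 11–4, Pham advances.
Pham survives the agenda.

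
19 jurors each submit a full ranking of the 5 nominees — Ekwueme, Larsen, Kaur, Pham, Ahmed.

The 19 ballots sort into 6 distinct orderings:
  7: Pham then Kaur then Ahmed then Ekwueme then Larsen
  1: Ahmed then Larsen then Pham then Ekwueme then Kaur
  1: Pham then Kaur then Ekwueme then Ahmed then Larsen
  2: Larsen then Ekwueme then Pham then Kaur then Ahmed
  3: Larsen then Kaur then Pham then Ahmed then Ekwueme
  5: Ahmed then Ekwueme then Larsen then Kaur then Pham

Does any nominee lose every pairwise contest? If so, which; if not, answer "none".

none

Pairwise majorities:
Ekwueme–Larsen: Ekwueme 13–6.
Ekwueme vs Kaur: Kaur, 11–8.
Ekwueme vs Pham: 2+5 = 7 for Ekwueme, 12 for Pham — Pham by 12–7.
Ekwueme vs Ahmed: Ahmed, 16–3.
Larsen vs Kaur: 1+2+3+5 = 11 for Larsen, 8 for Kaur — Larsen by 11–8.
Larsen vs Pham: 11 to 8, Larsen.
Larsen vs Ahmed: 5 to 14, Ahmed.
Kaur–Pham: Pham 11–8.
Kaur vs Ahmed: Kaur, 13–6.
Pham vs Ahmed: 7+1+2+3 = 13 for Pham, 6 for Ahmed — Pham by 13–6.
Each nominee has at least one pairwise win (Ekwueme beats Larsen; Larsen beats Kaur; Kaur beats Ekwueme; Pham beats Ekwueme; Ahmed beats Ekwueme) — no Condorcet loser.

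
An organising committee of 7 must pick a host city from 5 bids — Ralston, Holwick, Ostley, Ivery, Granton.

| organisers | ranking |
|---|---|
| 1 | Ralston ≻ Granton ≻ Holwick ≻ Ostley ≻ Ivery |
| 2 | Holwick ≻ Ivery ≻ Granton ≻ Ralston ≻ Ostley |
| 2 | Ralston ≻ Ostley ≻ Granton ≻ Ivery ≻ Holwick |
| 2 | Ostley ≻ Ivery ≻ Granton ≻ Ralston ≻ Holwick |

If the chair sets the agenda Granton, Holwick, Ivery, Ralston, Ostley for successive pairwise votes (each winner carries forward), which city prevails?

Ostley

Round 1: Granton vs Holwick — 5–2, Granton advances.
Round 2: Granton vs Ivery — 3–4, Ivery advances.
Round 3: Ivery vs Ralston — 4–3, Ivery advances.
Round 4: Ivery vs Ostley — 2–5, Ostley advances.
The agenda winner is Ostley.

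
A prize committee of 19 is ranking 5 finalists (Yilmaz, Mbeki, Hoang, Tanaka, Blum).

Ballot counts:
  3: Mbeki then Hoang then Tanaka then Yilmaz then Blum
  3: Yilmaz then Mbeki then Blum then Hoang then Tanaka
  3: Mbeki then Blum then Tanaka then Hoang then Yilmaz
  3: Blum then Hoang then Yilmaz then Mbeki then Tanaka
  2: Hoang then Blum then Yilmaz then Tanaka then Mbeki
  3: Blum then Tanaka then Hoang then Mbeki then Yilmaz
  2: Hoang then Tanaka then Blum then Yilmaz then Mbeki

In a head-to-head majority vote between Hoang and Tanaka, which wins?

Hoang

Ballots ranking Hoang above Tanaka: 3 + 3 + 3 + 2 + 2 = 13.
Ballots ranking Tanaka above Hoang: 19 − 13 = 6.
Hoang wins the head-to-head 13–6.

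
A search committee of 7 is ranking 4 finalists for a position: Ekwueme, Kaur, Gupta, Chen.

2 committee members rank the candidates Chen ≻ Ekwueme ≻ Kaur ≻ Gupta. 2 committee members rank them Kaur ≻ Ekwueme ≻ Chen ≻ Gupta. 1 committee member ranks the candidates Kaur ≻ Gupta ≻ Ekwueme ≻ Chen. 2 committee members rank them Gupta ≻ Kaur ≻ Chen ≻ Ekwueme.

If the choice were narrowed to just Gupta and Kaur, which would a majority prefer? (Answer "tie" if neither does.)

Kaur

Ballots ranking Gupta above Kaur: 2.
Ballots ranking Kaur above Gupta: 7 − 2 = 5.
Kaur wins the head-to-head 5–2.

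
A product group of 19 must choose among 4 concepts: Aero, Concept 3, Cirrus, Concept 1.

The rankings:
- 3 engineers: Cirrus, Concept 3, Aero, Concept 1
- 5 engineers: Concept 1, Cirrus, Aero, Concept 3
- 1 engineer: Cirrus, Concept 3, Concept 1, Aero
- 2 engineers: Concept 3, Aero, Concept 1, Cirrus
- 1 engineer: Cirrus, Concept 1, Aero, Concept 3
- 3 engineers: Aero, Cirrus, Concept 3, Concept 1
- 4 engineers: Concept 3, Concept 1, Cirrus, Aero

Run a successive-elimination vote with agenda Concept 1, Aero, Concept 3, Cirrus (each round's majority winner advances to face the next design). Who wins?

Round 1: Concept 1 vs Aero — 11–8, Concept 1 advances.
Round 2: Concept 1 vs Concept 3 — 6–13, Concept 3 advances.
Round 3: Concept 3 vs Cirrus — 6–13, Cirrus advances.
The agenda winner is Cirrus.

Cirrus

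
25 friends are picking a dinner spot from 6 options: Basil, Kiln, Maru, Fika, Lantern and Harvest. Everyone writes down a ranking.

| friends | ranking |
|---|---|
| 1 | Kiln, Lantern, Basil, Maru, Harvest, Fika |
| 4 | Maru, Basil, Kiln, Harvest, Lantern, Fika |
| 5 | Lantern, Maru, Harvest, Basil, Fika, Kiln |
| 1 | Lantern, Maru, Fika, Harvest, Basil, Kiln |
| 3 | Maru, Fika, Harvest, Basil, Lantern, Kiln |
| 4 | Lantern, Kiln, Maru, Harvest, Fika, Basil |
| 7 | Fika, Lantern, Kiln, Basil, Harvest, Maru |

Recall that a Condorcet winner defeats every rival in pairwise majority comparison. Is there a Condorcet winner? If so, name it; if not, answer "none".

Lantern

Head-to-head results (25 friends):
Basil vs Kiln: Basil preferred on 4+5+1+3 = 13 ballots; Basil wins 13–12.
Basil vs Maru: 1+7 = 8 for Basil, 17 for Maru — Maru by 17–8.
Basil vs Fika: Basil is ranked higher on 1+4+5 = 10 ballots, Fika on 15. Fika wins 15–10.
Basil vs Lantern: Basil is ranked higher on 4+3 = 7 ballots, Lantern on 18. Lantern wins 18–7.
Basil vs Harvest: 12 to 13, Harvest.
Kiln vs Maru: 12 to 13, Maru.
Kiln vs Fika: Kiln is ranked higher on 1+4+4 = 9 ballots, Fika on 16. Fika wins 16–9.
Kiln vs Lantern: Kiln is ranked higher on 1+4 = 5 ballots, Lantern on 20. Lantern wins 20–5.
Kiln vs Harvest: Kiln preferred on 1+4+4+7 = 16 ballots; Kiln wins 16–9.
Maru vs Fika: 18 to 7, Maru.
Maru vs Lantern: 4+3 = 7 for Maru, 18 for Lantern — Lantern by 18–7.
Maru vs Harvest: 18 to 7, Maru.
Fika vs Lantern: 10 to 15, Lantern.
Fika vs Harvest: 1+3+7 = 11 for Fika, 14 for Harvest — Harvest by 14–11.
Lantern vs Harvest: 18 to 7, Lantern.
Lantern defeats every rival head-to-head and is the Condorcet winner.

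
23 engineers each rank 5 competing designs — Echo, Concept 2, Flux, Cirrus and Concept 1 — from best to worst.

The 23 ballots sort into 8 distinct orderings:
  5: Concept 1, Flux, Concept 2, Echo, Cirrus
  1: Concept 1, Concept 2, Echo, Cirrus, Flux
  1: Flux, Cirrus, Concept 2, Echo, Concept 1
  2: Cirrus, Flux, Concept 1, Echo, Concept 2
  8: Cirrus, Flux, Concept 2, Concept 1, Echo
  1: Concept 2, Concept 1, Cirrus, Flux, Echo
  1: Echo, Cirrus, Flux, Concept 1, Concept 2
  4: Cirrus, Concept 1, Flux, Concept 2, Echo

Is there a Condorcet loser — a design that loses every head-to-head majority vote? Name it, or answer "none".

Pairwise majorities:
Echo vs Concept 2: 3 to 20, Concept 2.
Echo vs Flux: Flux wins 21–2.
Echo vs Cirrus: Echo preferred on 5+1+1 = 7 ballots; Cirrus wins 16–7.
Echo vs Concept 1: Echo preferred on 1+1 = 2 ballots; Concept 1 wins 21–2.
Concept 2 vs Flux: Concept 2 preferred on 1+1 = 2 ballots; Flux wins 21–2.
Concept 2 vs Cirrus: Cirrus, 16–7.
Concept 2 vs Concept 1: Concept 1, 13–10.
Flux vs Cirrus: Cirrus, 17–6.
Flux–Concept 1: Flux 12–11.
Cirrus–Concept 1: Cirrus 16–7.
Only Echo has no wins; Echo is the Condorcet loser.

Echo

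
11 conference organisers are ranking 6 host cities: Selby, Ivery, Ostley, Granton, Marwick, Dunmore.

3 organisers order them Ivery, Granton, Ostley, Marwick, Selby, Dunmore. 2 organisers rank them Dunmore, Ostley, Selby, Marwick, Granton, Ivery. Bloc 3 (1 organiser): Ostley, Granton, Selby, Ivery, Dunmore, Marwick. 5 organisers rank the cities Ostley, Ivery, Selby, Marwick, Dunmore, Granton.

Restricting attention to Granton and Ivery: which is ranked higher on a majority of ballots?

Ballots ranking Granton above Ivery: 2 + 1 = 3.
Ballots ranking Ivery above Granton: 11 − 3 = 8.
Ivery wins the head-to-head 8–3.

Ivery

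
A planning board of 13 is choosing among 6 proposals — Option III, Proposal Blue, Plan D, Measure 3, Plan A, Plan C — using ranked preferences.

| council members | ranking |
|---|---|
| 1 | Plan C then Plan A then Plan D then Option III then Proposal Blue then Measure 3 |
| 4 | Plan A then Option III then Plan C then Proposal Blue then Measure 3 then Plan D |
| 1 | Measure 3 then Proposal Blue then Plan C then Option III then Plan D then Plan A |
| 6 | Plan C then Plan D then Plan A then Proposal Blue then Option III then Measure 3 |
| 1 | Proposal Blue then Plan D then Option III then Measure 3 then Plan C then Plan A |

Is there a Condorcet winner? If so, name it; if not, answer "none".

Check each pair by majority over 13 ballots:
Option III vs Proposal Blue: Proposal Blue wins 8–5.
Option III vs Plan D: Plan D, 8–5.
Option III–Measure 3: Option III 12–1.
Option III–Plan A: Plan A 11–2.
Option III–Plan C: Plan C 8–5.
Proposal Blue vs Plan D: Plan D wins 7–6.
Proposal Blue vs Measure 3: Proposal Blue, 12–1.
Proposal Blue vs Plan A: Plan A wins 11–2.
Proposal Blue vs Plan C: Plan C wins 11–2.
Plan D vs Measure 3: Plan D wins 8–5.
Plan D vs Plan A: Plan D wins 8–5.
Plan D vs Plan C: Plan C, 12–1.
Measure 3–Plan A: Plan A 11–2.
Measure 3 vs Plan C: Plan C, 11–2.
Plan A–Plan C: Plan C 9–4.
Plan C beats each of Option III, Proposal Blue, Plan D, Measure 3, Plan A — Plan C is the Condorcet winner.

Plan C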